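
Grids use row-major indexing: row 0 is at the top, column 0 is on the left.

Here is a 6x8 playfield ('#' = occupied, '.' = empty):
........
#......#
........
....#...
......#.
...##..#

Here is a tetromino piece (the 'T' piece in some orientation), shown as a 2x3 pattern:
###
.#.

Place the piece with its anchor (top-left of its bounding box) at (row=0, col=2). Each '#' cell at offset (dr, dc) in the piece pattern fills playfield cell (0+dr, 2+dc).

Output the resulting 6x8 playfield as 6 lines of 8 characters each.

Fill (0+0,2+0) = (0,2)
Fill (0+0,2+1) = (0,3)
Fill (0+0,2+2) = (0,4)
Fill (0+1,2+1) = (1,3)

Answer: ..###...
#..#...#
........
....#...
......#.
...##..#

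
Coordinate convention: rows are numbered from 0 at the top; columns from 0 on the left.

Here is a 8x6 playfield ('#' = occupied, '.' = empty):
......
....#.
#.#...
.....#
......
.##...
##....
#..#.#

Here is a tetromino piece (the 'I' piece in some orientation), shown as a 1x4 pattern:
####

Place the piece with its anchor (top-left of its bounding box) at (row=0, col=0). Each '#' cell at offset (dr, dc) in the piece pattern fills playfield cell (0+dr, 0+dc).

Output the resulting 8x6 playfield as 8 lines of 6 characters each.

Answer: ####..
....#.
#.#...
.....#
......
.##...
##....
#..#.#

Derivation:
Fill (0+0,0+0) = (0,0)
Fill (0+0,0+1) = (0,1)
Fill (0+0,0+2) = (0,2)
Fill (0+0,0+3) = (0,3)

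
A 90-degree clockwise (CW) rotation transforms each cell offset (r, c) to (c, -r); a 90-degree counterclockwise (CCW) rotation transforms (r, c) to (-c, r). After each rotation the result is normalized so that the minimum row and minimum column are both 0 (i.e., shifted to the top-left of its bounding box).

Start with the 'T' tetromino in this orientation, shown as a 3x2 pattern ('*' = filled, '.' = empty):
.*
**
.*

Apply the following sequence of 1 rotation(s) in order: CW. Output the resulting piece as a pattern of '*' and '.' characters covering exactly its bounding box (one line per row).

Start:
.*
**
.*
After rotation 1 (CW):
.*.
***

Answer: .*.
***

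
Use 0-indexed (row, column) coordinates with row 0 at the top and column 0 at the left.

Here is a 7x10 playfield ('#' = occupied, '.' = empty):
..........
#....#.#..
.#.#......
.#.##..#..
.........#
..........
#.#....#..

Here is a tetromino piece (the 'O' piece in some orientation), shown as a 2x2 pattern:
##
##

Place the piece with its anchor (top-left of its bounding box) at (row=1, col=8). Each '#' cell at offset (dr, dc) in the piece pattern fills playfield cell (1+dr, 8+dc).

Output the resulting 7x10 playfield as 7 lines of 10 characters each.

Fill (1+0,8+0) = (1,8)
Fill (1+0,8+1) = (1,9)
Fill (1+1,8+0) = (2,8)
Fill (1+1,8+1) = (2,9)

Answer: ..........
#....#.###
.#.#....##
.#.##..#..
.........#
..........
#.#....#..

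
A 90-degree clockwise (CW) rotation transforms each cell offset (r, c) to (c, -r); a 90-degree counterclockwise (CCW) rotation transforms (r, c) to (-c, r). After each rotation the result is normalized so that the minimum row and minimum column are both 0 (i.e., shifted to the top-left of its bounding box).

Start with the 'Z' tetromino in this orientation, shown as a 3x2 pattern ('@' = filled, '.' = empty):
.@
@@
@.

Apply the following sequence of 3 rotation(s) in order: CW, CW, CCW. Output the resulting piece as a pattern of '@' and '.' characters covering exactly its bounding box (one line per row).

Start:
.@
@@
@.
After rotation 1 (CW):
@@.
.@@
After rotation 2 (CW):
.@
@@
@.
After rotation 3 (CCW):
@@.
.@@

Answer: @@.
.@@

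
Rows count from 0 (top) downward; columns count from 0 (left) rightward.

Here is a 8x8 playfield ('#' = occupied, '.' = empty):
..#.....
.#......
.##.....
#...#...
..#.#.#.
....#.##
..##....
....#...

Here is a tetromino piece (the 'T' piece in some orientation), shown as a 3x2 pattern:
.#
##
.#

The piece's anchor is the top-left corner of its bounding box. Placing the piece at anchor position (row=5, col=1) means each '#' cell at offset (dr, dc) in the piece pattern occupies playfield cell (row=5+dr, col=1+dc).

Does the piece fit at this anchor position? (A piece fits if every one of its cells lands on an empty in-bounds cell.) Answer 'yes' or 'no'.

Check each piece cell at anchor (5, 1):
  offset (0,1) -> (5,2): empty -> OK
  offset (1,0) -> (6,1): empty -> OK
  offset (1,1) -> (6,2): occupied ('#') -> FAIL
  offset (2,1) -> (7,2): empty -> OK
All cells valid: no

Answer: no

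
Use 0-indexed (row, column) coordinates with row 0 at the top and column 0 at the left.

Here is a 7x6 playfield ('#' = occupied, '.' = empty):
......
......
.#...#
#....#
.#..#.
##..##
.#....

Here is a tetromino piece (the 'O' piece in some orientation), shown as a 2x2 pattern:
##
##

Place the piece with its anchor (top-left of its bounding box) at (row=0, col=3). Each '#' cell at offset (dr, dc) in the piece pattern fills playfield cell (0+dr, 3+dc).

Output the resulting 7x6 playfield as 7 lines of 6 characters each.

Fill (0+0,3+0) = (0,3)
Fill (0+0,3+1) = (0,4)
Fill (0+1,3+0) = (1,3)
Fill (0+1,3+1) = (1,4)

Answer: ...##.
...##.
.#...#
#....#
.#..#.
##..##
.#....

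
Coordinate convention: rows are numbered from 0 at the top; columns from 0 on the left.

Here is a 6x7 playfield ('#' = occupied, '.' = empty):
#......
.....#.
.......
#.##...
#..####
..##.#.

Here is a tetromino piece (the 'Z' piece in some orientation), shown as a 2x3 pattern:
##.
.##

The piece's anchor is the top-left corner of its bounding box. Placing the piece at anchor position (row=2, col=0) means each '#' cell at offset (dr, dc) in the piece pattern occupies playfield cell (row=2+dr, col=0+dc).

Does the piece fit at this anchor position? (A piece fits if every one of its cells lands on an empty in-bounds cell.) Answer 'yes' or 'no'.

Check each piece cell at anchor (2, 0):
  offset (0,0) -> (2,0): empty -> OK
  offset (0,1) -> (2,1): empty -> OK
  offset (1,1) -> (3,1): empty -> OK
  offset (1,2) -> (3,2): occupied ('#') -> FAIL
All cells valid: no

Answer: no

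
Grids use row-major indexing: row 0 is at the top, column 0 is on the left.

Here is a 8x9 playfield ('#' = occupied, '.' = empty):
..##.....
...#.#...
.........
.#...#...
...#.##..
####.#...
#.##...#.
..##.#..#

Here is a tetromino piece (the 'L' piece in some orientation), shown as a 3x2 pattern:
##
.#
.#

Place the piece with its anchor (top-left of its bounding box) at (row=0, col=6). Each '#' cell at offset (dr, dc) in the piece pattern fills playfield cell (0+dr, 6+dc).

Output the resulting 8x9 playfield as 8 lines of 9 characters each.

Answer: ..##..##.
...#.#.#.
.......#.
.#...#...
...#.##..
####.#...
#.##...#.
..##.#..#

Derivation:
Fill (0+0,6+0) = (0,6)
Fill (0+0,6+1) = (0,7)
Fill (0+1,6+1) = (1,7)
Fill (0+2,6+1) = (2,7)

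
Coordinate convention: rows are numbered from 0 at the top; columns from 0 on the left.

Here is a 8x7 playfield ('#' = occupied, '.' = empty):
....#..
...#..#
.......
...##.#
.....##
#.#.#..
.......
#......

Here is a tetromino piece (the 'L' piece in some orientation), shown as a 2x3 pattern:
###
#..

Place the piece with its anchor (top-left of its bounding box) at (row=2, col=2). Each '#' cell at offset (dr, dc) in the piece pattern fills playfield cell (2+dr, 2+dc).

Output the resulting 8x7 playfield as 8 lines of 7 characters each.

Fill (2+0,2+0) = (2,2)
Fill (2+0,2+1) = (2,3)
Fill (2+0,2+2) = (2,4)
Fill (2+1,2+0) = (3,2)

Answer: ....#..
...#..#
..###..
..###.#
.....##
#.#.#..
.......
#......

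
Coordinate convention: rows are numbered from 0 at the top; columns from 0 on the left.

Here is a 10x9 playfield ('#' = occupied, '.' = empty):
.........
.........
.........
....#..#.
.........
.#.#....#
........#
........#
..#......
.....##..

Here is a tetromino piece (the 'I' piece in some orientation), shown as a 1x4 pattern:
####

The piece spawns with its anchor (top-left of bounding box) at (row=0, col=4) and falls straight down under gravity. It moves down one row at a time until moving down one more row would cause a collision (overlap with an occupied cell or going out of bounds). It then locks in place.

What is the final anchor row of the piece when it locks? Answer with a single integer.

Answer: 2

Derivation:
Spawn at (row=0, col=4). Try each row:
  row 0: fits
  row 1: fits
  row 2: fits
  row 3: blocked -> lock at row 2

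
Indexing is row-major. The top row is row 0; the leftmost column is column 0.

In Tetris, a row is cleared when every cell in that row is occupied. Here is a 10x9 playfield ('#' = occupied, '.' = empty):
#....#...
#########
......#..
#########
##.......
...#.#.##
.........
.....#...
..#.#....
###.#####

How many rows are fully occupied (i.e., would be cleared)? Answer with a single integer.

Answer: 2

Derivation:
Check each row:
  row 0: 7 empty cells -> not full
  row 1: 0 empty cells -> FULL (clear)
  row 2: 8 empty cells -> not full
  row 3: 0 empty cells -> FULL (clear)
  row 4: 7 empty cells -> not full
  row 5: 5 empty cells -> not full
  row 6: 9 empty cells -> not full
  row 7: 8 empty cells -> not full
  row 8: 7 empty cells -> not full
  row 9: 1 empty cell -> not full
Total rows cleared: 2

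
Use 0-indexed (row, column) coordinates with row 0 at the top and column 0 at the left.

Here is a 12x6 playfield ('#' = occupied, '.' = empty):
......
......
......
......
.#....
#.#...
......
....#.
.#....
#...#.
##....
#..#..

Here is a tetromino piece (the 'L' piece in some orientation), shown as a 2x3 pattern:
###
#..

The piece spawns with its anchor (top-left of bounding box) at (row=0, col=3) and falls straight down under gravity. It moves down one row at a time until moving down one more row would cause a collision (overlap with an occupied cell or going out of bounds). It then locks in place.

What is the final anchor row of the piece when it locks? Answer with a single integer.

Answer: 6

Derivation:
Spawn at (row=0, col=3). Try each row:
  row 0: fits
  row 1: fits
  row 2: fits
  row 3: fits
  row 4: fits
  row 5: fits
  row 6: fits
  row 7: blocked -> lock at row 6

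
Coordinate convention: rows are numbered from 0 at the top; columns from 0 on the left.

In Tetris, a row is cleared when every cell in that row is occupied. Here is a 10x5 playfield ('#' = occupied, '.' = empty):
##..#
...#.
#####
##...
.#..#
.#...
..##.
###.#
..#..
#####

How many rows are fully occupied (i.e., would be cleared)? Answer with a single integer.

Answer: 2

Derivation:
Check each row:
  row 0: 2 empty cells -> not full
  row 1: 4 empty cells -> not full
  row 2: 0 empty cells -> FULL (clear)
  row 3: 3 empty cells -> not full
  row 4: 3 empty cells -> not full
  row 5: 4 empty cells -> not full
  row 6: 3 empty cells -> not full
  row 7: 1 empty cell -> not full
  row 8: 4 empty cells -> not full
  row 9: 0 empty cells -> FULL (clear)
Total rows cleared: 2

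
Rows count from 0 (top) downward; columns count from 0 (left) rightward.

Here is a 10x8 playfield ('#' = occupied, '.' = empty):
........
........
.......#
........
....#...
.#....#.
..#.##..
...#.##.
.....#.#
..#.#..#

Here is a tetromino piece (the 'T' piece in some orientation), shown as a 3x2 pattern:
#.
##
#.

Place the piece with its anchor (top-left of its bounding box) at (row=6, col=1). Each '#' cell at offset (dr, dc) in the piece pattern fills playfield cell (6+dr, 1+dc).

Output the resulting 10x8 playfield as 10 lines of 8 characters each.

Answer: ........
........
.......#
........
....#...
.#....#.
.##.##..
.###.##.
.#...#.#
..#.#..#

Derivation:
Fill (6+0,1+0) = (6,1)
Fill (6+1,1+0) = (7,1)
Fill (6+1,1+1) = (7,2)
Fill (6+2,1+0) = (8,1)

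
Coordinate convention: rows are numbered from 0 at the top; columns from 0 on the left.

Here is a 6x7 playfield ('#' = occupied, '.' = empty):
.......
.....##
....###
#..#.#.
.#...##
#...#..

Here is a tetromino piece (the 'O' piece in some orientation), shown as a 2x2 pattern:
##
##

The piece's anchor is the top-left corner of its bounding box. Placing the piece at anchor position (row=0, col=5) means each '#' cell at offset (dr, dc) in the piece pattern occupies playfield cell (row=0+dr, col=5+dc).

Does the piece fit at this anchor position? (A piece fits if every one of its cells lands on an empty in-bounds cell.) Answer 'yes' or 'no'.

Answer: no

Derivation:
Check each piece cell at anchor (0, 5):
  offset (0,0) -> (0,5): empty -> OK
  offset (0,1) -> (0,6): empty -> OK
  offset (1,0) -> (1,5): occupied ('#') -> FAIL
  offset (1,1) -> (1,6): occupied ('#') -> FAIL
All cells valid: no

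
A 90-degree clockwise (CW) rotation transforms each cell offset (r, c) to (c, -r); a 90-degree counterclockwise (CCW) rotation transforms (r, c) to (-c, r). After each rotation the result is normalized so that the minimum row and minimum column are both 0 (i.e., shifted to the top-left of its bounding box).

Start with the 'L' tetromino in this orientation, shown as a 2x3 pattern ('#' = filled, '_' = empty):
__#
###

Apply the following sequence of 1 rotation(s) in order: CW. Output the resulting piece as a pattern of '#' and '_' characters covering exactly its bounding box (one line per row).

Answer: #_
#_
##

Derivation:
Start:
__#
###
After rotation 1 (CW):
#_
#_
##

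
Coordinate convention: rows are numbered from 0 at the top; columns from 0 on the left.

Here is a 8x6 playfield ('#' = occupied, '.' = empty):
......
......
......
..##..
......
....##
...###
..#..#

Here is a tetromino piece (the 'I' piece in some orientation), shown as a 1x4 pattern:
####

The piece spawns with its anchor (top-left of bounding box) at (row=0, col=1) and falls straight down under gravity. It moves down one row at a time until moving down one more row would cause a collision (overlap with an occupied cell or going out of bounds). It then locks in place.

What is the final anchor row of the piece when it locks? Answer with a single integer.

Spawn at (row=0, col=1). Try each row:
  row 0: fits
  row 1: fits
  row 2: fits
  row 3: blocked -> lock at row 2

Answer: 2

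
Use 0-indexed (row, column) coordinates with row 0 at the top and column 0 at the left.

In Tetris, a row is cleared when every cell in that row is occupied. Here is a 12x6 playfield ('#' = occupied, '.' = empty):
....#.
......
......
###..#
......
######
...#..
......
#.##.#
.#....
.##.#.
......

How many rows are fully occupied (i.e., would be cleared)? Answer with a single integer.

Check each row:
  row 0: 5 empty cells -> not full
  row 1: 6 empty cells -> not full
  row 2: 6 empty cells -> not full
  row 3: 2 empty cells -> not full
  row 4: 6 empty cells -> not full
  row 5: 0 empty cells -> FULL (clear)
  row 6: 5 empty cells -> not full
  row 7: 6 empty cells -> not full
  row 8: 2 empty cells -> not full
  row 9: 5 empty cells -> not full
  row 10: 3 empty cells -> not full
  row 11: 6 empty cells -> not full
Total rows cleared: 1

Answer: 1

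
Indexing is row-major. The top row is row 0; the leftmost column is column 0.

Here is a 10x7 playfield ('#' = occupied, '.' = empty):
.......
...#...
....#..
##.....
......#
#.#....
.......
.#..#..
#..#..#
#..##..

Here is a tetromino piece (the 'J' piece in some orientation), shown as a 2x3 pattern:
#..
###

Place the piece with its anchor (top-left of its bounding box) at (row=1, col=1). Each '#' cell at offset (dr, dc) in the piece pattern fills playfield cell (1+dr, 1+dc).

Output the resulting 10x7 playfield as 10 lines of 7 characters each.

Fill (1+0,1+0) = (1,1)
Fill (1+1,1+0) = (2,1)
Fill (1+1,1+1) = (2,2)
Fill (1+1,1+2) = (2,3)

Answer: .......
.#.#...
.####..
##.....
......#
#.#....
.......
.#..#..
#..#..#
#..##..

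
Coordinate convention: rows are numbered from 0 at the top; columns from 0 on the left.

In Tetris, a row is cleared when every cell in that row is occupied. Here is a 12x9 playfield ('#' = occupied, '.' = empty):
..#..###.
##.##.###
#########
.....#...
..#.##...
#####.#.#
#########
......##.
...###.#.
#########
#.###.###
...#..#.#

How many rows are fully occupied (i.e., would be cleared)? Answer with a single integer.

Check each row:
  row 0: 5 empty cells -> not full
  row 1: 2 empty cells -> not full
  row 2: 0 empty cells -> FULL (clear)
  row 3: 8 empty cells -> not full
  row 4: 6 empty cells -> not full
  row 5: 2 empty cells -> not full
  row 6: 0 empty cells -> FULL (clear)
  row 7: 7 empty cells -> not full
  row 8: 5 empty cells -> not full
  row 9: 0 empty cells -> FULL (clear)
  row 10: 2 empty cells -> not full
  row 11: 6 empty cells -> not full
Total rows cleared: 3

Answer: 3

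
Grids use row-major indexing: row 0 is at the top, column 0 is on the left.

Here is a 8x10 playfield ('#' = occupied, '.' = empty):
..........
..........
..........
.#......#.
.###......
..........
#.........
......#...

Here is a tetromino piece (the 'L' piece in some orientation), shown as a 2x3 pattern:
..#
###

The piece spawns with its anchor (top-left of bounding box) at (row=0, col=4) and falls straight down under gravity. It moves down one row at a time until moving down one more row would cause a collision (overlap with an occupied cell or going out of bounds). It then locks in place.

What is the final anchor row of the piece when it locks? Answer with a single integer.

Answer: 5

Derivation:
Spawn at (row=0, col=4). Try each row:
  row 0: fits
  row 1: fits
  row 2: fits
  row 3: fits
  row 4: fits
  row 5: fits
  row 6: blocked -> lock at row 5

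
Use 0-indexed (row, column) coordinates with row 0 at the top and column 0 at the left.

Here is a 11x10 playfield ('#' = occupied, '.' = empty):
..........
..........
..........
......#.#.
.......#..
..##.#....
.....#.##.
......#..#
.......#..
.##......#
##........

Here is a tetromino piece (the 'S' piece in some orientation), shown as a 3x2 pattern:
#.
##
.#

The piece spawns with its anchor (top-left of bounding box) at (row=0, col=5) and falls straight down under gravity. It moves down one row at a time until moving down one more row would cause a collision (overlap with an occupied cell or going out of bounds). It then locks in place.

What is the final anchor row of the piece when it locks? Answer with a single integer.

Answer: 0

Derivation:
Spawn at (row=0, col=5). Try each row:
  row 0: fits
  row 1: blocked -> lock at row 0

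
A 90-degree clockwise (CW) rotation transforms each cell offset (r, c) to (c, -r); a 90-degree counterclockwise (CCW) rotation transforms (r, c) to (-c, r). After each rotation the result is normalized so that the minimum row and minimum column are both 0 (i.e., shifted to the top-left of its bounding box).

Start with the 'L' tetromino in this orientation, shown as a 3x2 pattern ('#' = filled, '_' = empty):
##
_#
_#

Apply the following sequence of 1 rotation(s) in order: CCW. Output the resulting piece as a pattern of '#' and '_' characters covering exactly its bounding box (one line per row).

Start:
##
_#
_#
After rotation 1 (CCW):
###
#__

Answer: ###
#__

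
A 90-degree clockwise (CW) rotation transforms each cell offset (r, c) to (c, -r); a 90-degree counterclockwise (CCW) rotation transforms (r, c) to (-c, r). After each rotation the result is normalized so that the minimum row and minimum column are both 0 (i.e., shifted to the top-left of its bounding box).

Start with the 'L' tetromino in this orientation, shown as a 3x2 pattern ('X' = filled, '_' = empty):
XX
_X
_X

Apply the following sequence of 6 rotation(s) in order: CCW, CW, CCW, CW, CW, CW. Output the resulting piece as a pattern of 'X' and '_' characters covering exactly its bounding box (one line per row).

Answer: X_
X_
XX

Derivation:
Start:
XX
_X
_X
After rotation 1 (CCW):
XXX
X__
After rotation 2 (CW):
XX
_X
_X
After rotation 3 (CCW):
XXX
X__
After rotation 4 (CW):
XX
_X
_X
After rotation 5 (CW):
__X
XXX
After rotation 6 (CW):
X_
X_
XX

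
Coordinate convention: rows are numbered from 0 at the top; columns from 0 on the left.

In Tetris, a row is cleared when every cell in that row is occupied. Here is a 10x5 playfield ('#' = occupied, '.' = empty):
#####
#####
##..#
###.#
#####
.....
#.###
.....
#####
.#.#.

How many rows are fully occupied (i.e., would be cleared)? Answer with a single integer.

Check each row:
  row 0: 0 empty cells -> FULL (clear)
  row 1: 0 empty cells -> FULL (clear)
  row 2: 2 empty cells -> not full
  row 3: 1 empty cell -> not full
  row 4: 0 empty cells -> FULL (clear)
  row 5: 5 empty cells -> not full
  row 6: 1 empty cell -> not full
  row 7: 5 empty cells -> not full
  row 8: 0 empty cells -> FULL (clear)
  row 9: 3 empty cells -> not full
Total rows cleared: 4

Answer: 4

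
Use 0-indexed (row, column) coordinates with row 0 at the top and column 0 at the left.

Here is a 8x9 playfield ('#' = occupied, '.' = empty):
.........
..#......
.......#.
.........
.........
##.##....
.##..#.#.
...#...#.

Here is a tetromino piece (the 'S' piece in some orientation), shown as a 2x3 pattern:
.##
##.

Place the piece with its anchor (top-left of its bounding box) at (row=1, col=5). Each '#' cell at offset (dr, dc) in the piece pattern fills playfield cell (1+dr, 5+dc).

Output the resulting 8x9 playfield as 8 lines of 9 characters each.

Fill (1+0,5+1) = (1,6)
Fill (1+0,5+2) = (1,7)
Fill (1+1,5+0) = (2,5)
Fill (1+1,5+1) = (2,6)

Answer: .........
..#...##.
.....###.
.........
.........
##.##....
.##..#.#.
...#...#.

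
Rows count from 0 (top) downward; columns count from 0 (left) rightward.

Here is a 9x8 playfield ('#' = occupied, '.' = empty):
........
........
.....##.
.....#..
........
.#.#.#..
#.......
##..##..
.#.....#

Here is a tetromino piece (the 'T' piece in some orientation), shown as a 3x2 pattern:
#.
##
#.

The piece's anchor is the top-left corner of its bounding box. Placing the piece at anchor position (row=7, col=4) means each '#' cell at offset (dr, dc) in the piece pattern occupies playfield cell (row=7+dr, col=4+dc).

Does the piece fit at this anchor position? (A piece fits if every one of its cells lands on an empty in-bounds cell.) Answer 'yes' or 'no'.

Check each piece cell at anchor (7, 4):
  offset (0,0) -> (7,4): occupied ('#') -> FAIL
  offset (1,0) -> (8,4): empty -> OK
  offset (1,1) -> (8,5): empty -> OK
  offset (2,0) -> (9,4): out of bounds -> FAIL
All cells valid: no

Answer: no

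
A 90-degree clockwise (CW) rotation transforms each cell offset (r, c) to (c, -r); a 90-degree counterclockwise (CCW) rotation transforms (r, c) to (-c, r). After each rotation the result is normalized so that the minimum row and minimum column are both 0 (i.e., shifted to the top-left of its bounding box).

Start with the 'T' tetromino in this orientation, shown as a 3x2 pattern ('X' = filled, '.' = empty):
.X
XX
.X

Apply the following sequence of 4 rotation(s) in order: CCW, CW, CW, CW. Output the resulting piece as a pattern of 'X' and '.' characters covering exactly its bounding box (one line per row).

Start:
.X
XX
.X
After rotation 1 (CCW):
XXX
.X.
After rotation 2 (CW):
.X
XX
.X
After rotation 3 (CW):
.X.
XXX
After rotation 4 (CW):
X.
XX
X.

Answer: X.
XX
X.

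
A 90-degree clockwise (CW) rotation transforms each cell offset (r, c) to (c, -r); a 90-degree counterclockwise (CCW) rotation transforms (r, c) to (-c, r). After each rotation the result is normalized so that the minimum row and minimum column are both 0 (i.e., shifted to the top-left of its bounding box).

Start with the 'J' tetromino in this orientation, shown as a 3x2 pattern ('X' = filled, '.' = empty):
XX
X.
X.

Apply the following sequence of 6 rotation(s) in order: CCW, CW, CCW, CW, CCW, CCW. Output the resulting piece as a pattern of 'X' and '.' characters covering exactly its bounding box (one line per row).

Start:
XX
X.
X.
After rotation 1 (CCW):
X..
XXX
After rotation 2 (CW):
XX
X.
X.
After rotation 3 (CCW):
X..
XXX
After rotation 4 (CW):
XX
X.
X.
After rotation 5 (CCW):
X..
XXX
After rotation 6 (CCW):
.X
.X
XX

Answer: .X
.X
XX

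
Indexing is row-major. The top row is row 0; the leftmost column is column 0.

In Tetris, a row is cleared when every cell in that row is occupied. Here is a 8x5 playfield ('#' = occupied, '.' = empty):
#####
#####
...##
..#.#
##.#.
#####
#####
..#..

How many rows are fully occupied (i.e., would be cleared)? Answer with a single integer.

Check each row:
  row 0: 0 empty cells -> FULL (clear)
  row 1: 0 empty cells -> FULL (clear)
  row 2: 3 empty cells -> not full
  row 3: 3 empty cells -> not full
  row 4: 2 empty cells -> not full
  row 5: 0 empty cells -> FULL (clear)
  row 6: 0 empty cells -> FULL (clear)
  row 7: 4 empty cells -> not full
Total rows cleared: 4

Answer: 4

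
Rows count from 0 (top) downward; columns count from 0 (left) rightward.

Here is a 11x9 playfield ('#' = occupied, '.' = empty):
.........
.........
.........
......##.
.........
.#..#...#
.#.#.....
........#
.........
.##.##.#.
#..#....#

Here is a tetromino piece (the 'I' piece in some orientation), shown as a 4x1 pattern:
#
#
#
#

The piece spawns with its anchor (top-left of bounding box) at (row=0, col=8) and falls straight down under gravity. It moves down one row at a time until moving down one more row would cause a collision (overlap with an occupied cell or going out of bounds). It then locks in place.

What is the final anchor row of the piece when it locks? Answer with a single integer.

Spawn at (row=0, col=8). Try each row:
  row 0: fits
  row 1: fits
  row 2: blocked -> lock at row 1

Answer: 1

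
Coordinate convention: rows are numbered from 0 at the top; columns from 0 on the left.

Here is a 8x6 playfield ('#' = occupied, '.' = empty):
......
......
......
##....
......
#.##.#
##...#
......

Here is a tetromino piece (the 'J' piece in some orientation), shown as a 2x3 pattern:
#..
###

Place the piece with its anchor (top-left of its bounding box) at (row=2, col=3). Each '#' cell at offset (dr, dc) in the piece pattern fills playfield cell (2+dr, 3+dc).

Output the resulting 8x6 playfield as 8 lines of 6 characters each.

Answer: ......
......
...#..
##.###
......
#.##.#
##...#
......

Derivation:
Fill (2+0,3+0) = (2,3)
Fill (2+1,3+0) = (3,3)
Fill (2+1,3+1) = (3,4)
Fill (2+1,3+2) = (3,5)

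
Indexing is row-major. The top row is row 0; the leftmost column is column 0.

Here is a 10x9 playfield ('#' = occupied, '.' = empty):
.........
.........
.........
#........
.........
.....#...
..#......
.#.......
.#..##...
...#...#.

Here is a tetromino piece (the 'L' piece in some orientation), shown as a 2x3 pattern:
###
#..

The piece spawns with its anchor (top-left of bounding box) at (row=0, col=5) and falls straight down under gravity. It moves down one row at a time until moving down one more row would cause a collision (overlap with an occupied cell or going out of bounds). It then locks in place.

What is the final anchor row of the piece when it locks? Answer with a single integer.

Spawn at (row=0, col=5). Try each row:
  row 0: fits
  row 1: fits
  row 2: fits
  row 3: fits
  row 4: blocked -> lock at row 3

Answer: 3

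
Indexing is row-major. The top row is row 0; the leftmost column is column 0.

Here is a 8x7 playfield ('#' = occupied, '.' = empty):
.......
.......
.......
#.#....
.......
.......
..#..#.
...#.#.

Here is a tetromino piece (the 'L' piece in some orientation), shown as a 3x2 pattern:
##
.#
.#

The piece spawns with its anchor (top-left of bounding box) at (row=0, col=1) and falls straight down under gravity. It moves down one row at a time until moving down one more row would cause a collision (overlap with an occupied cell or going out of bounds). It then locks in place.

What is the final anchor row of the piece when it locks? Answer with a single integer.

Answer: 0

Derivation:
Spawn at (row=0, col=1). Try each row:
  row 0: fits
  row 1: blocked -> lock at row 0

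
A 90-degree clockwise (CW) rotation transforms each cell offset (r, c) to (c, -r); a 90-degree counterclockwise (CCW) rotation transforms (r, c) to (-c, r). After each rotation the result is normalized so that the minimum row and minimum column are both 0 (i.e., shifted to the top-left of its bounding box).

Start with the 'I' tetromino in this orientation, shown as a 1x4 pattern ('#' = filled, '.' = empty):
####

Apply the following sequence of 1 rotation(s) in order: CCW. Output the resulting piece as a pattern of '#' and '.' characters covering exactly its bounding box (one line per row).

Answer: #
#
#
#

Derivation:
Start:
####
After rotation 1 (CCW):
#
#
#
#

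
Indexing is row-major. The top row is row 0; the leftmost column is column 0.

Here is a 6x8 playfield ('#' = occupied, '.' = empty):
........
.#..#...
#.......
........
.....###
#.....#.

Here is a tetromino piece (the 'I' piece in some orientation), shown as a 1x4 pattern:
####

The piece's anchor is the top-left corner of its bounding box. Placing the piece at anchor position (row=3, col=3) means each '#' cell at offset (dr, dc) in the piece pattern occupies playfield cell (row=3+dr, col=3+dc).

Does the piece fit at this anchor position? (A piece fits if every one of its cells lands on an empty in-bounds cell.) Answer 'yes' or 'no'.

Check each piece cell at anchor (3, 3):
  offset (0,0) -> (3,3): empty -> OK
  offset (0,1) -> (3,4): empty -> OK
  offset (0,2) -> (3,5): empty -> OK
  offset (0,3) -> (3,6): empty -> OK
All cells valid: yes

Answer: yes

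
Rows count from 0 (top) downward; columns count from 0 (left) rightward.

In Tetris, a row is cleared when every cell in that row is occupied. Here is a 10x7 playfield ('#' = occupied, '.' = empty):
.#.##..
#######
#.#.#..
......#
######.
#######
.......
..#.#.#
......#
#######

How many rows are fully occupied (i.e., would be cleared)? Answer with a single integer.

Answer: 3

Derivation:
Check each row:
  row 0: 4 empty cells -> not full
  row 1: 0 empty cells -> FULL (clear)
  row 2: 4 empty cells -> not full
  row 3: 6 empty cells -> not full
  row 4: 1 empty cell -> not full
  row 5: 0 empty cells -> FULL (clear)
  row 6: 7 empty cells -> not full
  row 7: 4 empty cells -> not full
  row 8: 6 empty cells -> not full
  row 9: 0 empty cells -> FULL (clear)
Total rows cleared: 3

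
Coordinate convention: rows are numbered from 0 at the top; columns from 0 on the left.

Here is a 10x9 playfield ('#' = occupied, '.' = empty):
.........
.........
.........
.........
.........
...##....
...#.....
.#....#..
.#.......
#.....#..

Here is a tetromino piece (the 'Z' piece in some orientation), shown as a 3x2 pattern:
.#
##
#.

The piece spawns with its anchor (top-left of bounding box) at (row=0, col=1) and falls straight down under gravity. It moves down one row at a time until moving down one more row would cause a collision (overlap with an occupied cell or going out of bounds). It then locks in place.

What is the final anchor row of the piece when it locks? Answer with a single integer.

Answer: 4

Derivation:
Spawn at (row=0, col=1). Try each row:
  row 0: fits
  row 1: fits
  row 2: fits
  row 3: fits
  row 4: fits
  row 5: blocked -> lock at row 4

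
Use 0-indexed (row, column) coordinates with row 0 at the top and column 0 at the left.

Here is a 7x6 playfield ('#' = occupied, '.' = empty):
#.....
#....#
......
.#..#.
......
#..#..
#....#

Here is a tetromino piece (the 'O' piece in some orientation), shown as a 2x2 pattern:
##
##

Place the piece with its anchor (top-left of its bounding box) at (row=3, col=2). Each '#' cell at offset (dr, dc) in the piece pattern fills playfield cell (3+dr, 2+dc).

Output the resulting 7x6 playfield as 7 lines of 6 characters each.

Fill (3+0,2+0) = (3,2)
Fill (3+0,2+1) = (3,3)
Fill (3+1,2+0) = (4,2)
Fill (3+1,2+1) = (4,3)

Answer: #.....
#....#
......
.####.
..##..
#..#..
#....#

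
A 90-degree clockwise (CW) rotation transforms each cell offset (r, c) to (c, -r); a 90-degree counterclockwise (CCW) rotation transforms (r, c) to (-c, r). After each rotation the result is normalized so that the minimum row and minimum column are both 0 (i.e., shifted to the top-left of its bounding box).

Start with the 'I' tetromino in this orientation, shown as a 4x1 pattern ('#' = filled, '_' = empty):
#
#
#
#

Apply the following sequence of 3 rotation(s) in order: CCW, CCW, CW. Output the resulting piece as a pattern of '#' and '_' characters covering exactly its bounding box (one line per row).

Start:
#
#
#
#
After rotation 1 (CCW):
####
After rotation 2 (CCW):
#
#
#
#
After rotation 3 (CW):
####

Answer: ####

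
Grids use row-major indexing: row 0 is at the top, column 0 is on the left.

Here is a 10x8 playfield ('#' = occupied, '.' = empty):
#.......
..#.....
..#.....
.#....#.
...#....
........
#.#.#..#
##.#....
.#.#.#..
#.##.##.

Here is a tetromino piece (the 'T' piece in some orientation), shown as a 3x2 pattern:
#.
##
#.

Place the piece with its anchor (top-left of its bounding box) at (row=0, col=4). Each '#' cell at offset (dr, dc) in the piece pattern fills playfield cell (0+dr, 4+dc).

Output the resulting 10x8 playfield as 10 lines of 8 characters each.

Answer: #...#...
..#.##..
..#.#...
.#....#.
...#....
........
#.#.#..#
##.#....
.#.#.#..
#.##.##.

Derivation:
Fill (0+0,4+0) = (0,4)
Fill (0+1,4+0) = (1,4)
Fill (0+1,4+1) = (1,5)
Fill (0+2,4+0) = (2,4)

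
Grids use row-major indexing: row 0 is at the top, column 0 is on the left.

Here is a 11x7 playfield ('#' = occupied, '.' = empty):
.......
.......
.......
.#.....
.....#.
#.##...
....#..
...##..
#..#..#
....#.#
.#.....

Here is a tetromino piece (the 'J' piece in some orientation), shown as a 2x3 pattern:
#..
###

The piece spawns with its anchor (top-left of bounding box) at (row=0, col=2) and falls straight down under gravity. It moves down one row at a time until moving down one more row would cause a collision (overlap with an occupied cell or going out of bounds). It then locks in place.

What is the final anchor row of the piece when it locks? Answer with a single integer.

Spawn at (row=0, col=2). Try each row:
  row 0: fits
  row 1: fits
  row 2: fits
  row 3: fits
  row 4: blocked -> lock at row 3

Answer: 3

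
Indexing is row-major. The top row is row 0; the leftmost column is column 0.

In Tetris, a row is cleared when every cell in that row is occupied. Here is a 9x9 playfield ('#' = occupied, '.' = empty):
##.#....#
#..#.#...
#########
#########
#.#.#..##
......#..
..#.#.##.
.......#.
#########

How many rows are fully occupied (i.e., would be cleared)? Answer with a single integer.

Answer: 3

Derivation:
Check each row:
  row 0: 5 empty cells -> not full
  row 1: 6 empty cells -> not full
  row 2: 0 empty cells -> FULL (clear)
  row 3: 0 empty cells -> FULL (clear)
  row 4: 4 empty cells -> not full
  row 5: 8 empty cells -> not full
  row 6: 5 empty cells -> not full
  row 7: 8 empty cells -> not full
  row 8: 0 empty cells -> FULL (clear)
Total rows cleared: 3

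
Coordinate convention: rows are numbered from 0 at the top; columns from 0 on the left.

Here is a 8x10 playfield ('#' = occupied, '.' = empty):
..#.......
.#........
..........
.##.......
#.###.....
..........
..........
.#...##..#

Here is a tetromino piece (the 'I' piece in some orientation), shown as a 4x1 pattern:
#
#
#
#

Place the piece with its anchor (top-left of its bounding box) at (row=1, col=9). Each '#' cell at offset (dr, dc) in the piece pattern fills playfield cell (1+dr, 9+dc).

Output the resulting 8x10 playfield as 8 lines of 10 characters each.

Fill (1+0,9+0) = (1,9)
Fill (1+1,9+0) = (2,9)
Fill (1+2,9+0) = (3,9)
Fill (1+3,9+0) = (4,9)

Answer: ..#.......
.#.......#
.........#
.##......#
#.###....#
..........
..........
.#...##..#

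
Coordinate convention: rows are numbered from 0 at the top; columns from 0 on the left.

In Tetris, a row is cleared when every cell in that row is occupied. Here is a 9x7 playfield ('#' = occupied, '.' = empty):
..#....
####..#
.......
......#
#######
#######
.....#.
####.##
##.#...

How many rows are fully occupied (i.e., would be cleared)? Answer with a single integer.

Check each row:
  row 0: 6 empty cells -> not full
  row 1: 2 empty cells -> not full
  row 2: 7 empty cells -> not full
  row 3: 6 empty cells -> not full
  row 4: 0 empty cells -> FULL (clear)
  row 5: 0 empty cells -> FULL (clear)
  row 6: 6 empty cells -> not full
  row 7: 1 empty cell -> not full
  row 8: 4 empty cells -> not full
Total rows cleared: 2

Answer: 2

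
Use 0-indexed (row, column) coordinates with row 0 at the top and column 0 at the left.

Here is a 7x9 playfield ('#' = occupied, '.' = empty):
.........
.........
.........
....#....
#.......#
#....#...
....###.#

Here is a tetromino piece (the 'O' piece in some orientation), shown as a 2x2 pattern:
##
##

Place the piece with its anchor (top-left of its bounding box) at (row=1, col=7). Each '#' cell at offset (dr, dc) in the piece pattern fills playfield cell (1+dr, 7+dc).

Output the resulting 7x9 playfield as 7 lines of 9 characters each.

Fill (1+0,7+0) = (1,7)
Fill (1+0,7+1) = (1,8)
Fill (1+1,7+0) = (2,7)
Fill (1+1,7+1) = (2,8)

Answer: .........
.......##
.......##
....#....
#.......#
#....#...
....###.#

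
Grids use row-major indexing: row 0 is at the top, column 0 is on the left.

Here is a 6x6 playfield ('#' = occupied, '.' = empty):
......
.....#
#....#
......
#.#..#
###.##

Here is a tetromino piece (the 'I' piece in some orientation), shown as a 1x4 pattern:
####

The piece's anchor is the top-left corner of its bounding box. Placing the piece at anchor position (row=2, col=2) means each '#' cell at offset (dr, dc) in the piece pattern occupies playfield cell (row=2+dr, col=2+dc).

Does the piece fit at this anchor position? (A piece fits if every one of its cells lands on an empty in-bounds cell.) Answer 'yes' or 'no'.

Check each piece cell at anchor (2, 2):
  offset (0,0) -> (2,2): empty -> OK
  offset (0,1) -> (2,3): empty -> OK
  offset (0,2) -> (2,4): empty -> OK
  offset (0,3) -> (2,5): occupied ('#') -> FAIL
All cells valid: no

Answer: no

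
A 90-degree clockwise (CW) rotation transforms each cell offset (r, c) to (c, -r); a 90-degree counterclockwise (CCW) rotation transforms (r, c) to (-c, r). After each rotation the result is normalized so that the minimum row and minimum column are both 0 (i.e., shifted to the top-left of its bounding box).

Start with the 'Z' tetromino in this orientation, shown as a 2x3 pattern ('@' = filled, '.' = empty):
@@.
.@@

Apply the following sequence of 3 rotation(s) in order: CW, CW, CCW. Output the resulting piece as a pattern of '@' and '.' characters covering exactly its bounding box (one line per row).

Answer: .@
@@
@.

Derivation:
Start:
@@.
.@@
After rotation 1 (CW):
.@
@@
@.
After rotation 2 (CW):
@@.
.@@
After rotation 3 (CCW):
.@
@@
@.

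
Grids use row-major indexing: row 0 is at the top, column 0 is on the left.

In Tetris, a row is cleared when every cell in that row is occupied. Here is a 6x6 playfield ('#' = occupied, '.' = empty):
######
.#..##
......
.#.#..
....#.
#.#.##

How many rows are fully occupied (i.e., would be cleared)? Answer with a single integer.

Check each row:
  row 0: 0 empty cells -> FULL (clear)
  row 1: 3 empty cells -> not full
  row 2: 6 empty cells -> not full
  row 3: 4 empty cells -> not full
  row 4: 5 empty cells -> not full
  row 5: 2 empty cells -> not full
Total rows cleared: 1

Answer: 1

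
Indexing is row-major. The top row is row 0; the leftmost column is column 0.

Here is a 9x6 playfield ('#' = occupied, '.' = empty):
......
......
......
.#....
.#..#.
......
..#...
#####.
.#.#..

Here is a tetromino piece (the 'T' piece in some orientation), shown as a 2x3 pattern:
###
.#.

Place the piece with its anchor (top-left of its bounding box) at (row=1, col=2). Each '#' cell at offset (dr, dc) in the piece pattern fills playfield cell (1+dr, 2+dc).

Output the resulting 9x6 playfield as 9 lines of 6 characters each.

Fill (1+0,2+0) = (1,2)
Fill (1+0,2+1) = (1,3)
Fill (1+0,2+2) = (1,4)
Fill (1+1,2+1) = (2,3)

Answer: ......
..###.
...#..
.#....
.#..#.
......
..#...
#####.
.#.#..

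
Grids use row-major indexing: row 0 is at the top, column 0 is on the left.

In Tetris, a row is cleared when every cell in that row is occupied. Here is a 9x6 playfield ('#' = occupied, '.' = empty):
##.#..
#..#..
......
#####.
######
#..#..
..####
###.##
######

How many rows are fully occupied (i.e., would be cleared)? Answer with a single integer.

Answer: 2

Derivation:
Check each row:
  row 0: 3 empty cells -> not full
  row 1: 4 empty cells -> not full
  row 2: 6 empty cells -> not full
  row 3: 1 empty cell -> not full
  row 4: 0 empty cells -> FULL (clear)
  row 5: 4 empty cells -> not full
  row 6: 2 empty cells -> not full
  row 7: 1 empty cell -> not full
  row 8: 0 empty cells -> FULL (clear)
Total rows cleared: 2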